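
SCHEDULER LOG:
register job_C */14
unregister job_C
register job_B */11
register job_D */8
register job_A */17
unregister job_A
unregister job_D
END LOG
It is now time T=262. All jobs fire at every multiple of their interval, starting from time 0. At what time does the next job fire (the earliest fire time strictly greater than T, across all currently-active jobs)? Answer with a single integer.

Answer: 264

Derivation:
Op 1: register job_C */14 -> active={job_C:*/14}
Op 2: unregister job_C -> active={}
Op 3: register job_B */11 -> active={job_B:*/11}
Op 4: register job_D */8 -> active={job_B:*/11, job_D:*/8}
Op 5: register job_A */17 -> active={job_A:*/17, job_B:*/11, job_D:*/8}
Op 6: unregister job_A -> active={job_B:*/11, job_D:*/8}
Op 7: unregister job_D -> active={job_B:*/11}
  job_B: interval 11, next fire after T=262 is 264
Earliest fire time = 264 (job job_B)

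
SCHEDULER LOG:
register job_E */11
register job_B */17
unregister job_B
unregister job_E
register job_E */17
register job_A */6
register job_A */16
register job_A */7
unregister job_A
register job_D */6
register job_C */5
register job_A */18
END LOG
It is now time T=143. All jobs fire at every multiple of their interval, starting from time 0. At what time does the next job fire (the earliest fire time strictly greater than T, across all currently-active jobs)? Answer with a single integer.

Op 1: register job_E */11 -> active={job_E:*/11}
Op 2: register job_B */17 -> active={job_B:*/17, job_E:*/11}
Op 3: unregister job_B -> active={job_E:*/11}
Op 4: unregister job_E -> active={}
Op 5: register job_E */17 -> active={job_E:*/17}
Op 6: register job_A */6 -> active={job_A:*/6, job_E:*/17}
Op 7: register job_A */16 -> active={job_A:*/16, job_E:*/17}
Op 8: register job_A */7 -> active={job_A:*/7, job_E:*/17}
Op 9: unregister job_A -> active={job_E:*/17}
Op 10: register job_D */6 -> active={job_D:*/6, job_E:*/17}
Op 11: register job_C */5 -> active={job_C:*/5, job_D:*/6, job_E:*/17}
Op 12: register job_A */18 -> active={job_A:*/18, job_C:*/5, job_D:*/6, job_E:*/17}
  job_A: interval 18, next fire after T=143 is 144
  job_C: interval 5, next fire after T=143 is 145
  job_D: interval 6, next fire after T=143 is 144
  job_E: interval 17, next fire after T=143 is 153
Earliest fire time = 144 (job job_A)

Answer: 144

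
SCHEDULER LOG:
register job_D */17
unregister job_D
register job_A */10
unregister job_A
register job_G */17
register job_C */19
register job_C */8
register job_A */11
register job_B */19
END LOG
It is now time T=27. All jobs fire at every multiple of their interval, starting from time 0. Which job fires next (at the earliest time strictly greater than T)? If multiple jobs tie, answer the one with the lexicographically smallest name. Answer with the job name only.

Answer: job_C

Derivation:
Op 1: register job_D */17 -> active={job_D:*/17}
Op 2: unregister job_D -> active={}
Op 3: register job_A */10 -> active={job_A:*/10}
Op 4: unregister job_A -> active={}
Op 5: register job_G */17 -> active={job_G:*/17}
Op 6: register job_C */19 -> active={job_C:*/19, job_G:*/17}
Op 7: register job_C */8 -> active={job_C:*/8, job_G:*/17}
Op 8: register job_A */11 -> active={job_A:*/11, job_C:*/8, job_G:*/17}
Op 9: register job_B */19 -> active={job_A:*/11, job_B:*/19, job_C:*/8, job_G:*/17}
  job_A: interval 11, next fire after T=27 is 33
  job_B: interval 19, next fire after T=27 is 38
  job_C: interval 8, next fire after T=27 is 32
  job_G: interval 17, next fire after T=27 is 34
Earliest = 32, winner (lex tiebreak) = job_C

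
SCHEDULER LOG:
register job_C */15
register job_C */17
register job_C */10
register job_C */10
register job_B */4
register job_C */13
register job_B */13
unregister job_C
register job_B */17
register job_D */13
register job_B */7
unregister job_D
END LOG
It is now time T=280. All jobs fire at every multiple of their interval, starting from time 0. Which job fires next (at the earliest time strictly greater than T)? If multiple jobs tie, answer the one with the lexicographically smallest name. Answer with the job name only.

Answer: job_B

Derivation:
Op 1: register job_C */15 -> active={job_C:*/15}
Op 2: register job_C */17 -> active={job_C:*/17}
Op 3: register job_C */10 -> active={job_C:*/10}
Op 4: register job_C */10 -> active={job_C:*/10}
Op 5: register job_B */4 -> active={job_B:*/4, job_C:*/10}
Op 6: register job_C */13 -> active={job_B:*/4, job_C:*/13}
Op 7: register job_B */13 -> active={job_B:*/13, job_C:*/13}
Op 8: unregister job_C -> active={job_B:*/13}
Op 9: register job_B */17 -> active={job_B:*/17}
Op 10: register job_D */13 -> active={job_B:*/17, job_D:*/13}
Op 11: register job_B */7 -> active={job_B:*/7, job_D:*/13}
Op 12: unregister job_D -> active={job_B:*/7}
  job_B: interval 7, next fire after T=280 is 287
Earliest = 287, winner (lex tiebreak) = job_B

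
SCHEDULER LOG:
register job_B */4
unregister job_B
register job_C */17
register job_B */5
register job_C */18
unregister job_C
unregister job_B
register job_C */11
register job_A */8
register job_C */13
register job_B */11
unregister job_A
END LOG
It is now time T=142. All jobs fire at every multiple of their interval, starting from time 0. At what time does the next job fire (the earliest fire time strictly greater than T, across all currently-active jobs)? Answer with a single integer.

Answer: 143

Derivation:
Op 1: register job_B */4 -> active={job_B:*/4}
Op 2: unregister job_B -> active={}
Op 3: register job_C */17 -> active={job_C:*/17}
Op 4: register job_B */5 -> active={job_B:*/5, job_C:*/17}
Op 5: register job_C */18 -> active={job_B:*/5, job_C:*/18}
Op 6: unregister job_C -> active={job_B:*/5}
Op 7: unregister job_B -> active={}
Op 8: register job_C */11 -> active={job_C:*/11}
Op 9: register job_A */8 -> active={job_A:*/8, job_C:*/11}
Op 10: register job_C */13 -> active={job_A:*/8, job_C:*/13}
Op 11: register job_B */11 -> active={job_A:*/8, job_B:*/11, job_C:*/13}
Op 12: unregister job_A -> active={job_B:*/11, job_C:*/13}
  job_B: interval 11, next fire after T=142 is 143
  job_C: interval 13, next fire after T=142 is 143
Earliest fire time = 143 (job job_B)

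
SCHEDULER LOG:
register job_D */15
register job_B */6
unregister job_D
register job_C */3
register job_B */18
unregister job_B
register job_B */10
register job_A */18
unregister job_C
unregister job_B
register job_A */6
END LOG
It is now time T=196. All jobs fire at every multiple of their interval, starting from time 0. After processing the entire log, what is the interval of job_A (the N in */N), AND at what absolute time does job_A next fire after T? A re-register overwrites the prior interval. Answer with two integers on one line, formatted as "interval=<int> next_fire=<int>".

Answer: interval=6 next_fire=198

Derivation:
Op 1: register job_D */15 -> active={job_D:*/15}
Op 2: register job_B */6 -> active={job_B:*/6, job_D:*/15}
Op 3: unregister job_D -> active={job_B:*/6}
Op 4: register job_C */3 -> active={job_B:*/6, job_C:*/3}
Op 5: register job_B */18 -> active={job_B:*/18, job_C:*/3}
Op 6: unregister job_B -> active={job_C:*/3}
Op 7: register job_B */10 -> active={job_B:*/10, job_C:*/3}
Op 8: register job_A */18 -> active={job_A:*/18, job_B:*/10, job_C:*/3}
Op 9: unregister job_C -> active={job_A:*/18, job_B:*/10}
Op 10: unregister job_B -> active={job_A:*/18}
Op 11: register job_A */6 -> active={job_A:*/6}
Final interval of job_A = 6
Next fire of job_A after T=196: (196//6+1)*6 = 198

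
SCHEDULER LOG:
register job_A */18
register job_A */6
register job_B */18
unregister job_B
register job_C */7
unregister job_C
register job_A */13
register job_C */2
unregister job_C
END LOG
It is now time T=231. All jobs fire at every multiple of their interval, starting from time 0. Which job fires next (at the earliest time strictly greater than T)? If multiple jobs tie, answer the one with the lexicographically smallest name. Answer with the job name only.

Answer: job_A

Derivation:
Op 1: register job_A */18 -> active={job_A:*/18}
Op 2: register job_A */6 -> active={job_A:*/6}
Op 3: register job_B */18 -> active={job_A:*/6, job_B:*/18}
Op 4: unregister job_B -> active={job_A:*/6}
Op 5: register job_C */7 -> active={job_A:*/6, job_C:*/7}
Op 6: unregister job_C -> active={job_A:*/6}
Op 7: register job_A */13 -> active={job_A:*/13}
Op 8: register job_C */2 -> active={job_A:*/13, job_C:*/2}
Op 9: unregister job_C -> active={job_A:*/13}
  job_A: interval 13, next fire after T=231 is 234
Earliest = 234, winner (lex tiebreak) = job_A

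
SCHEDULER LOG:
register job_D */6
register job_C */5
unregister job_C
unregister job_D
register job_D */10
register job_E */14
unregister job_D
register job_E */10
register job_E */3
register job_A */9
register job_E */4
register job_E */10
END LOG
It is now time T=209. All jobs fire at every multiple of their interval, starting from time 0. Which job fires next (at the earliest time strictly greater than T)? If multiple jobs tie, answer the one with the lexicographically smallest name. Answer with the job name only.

Op 1: register job_D */6 -> active={job_D:*/6}
Op 2: register job_C */5 -> active={job_C:*/5, job_D:*/6}
Op 3: unregister job_C -> active={job_D:*/6}
Op 4: unregister job_D -> active={}
Op 5: register job_D */10 -> active={job_D:*/10}
Op 6: register job_E */14 -> active={job_D:*/10, job_E:*/14}
Op 7: unregister job_D -> active={job_E:*/14}
Op 8: register job_E */10 -> active={job_E:*/10}
Op 9: register job_E */3 -> active={job_E:*/3}
Op 10: register job_A */9 -> active={job_A:*/9, job_E:*/3}
Op 11: register job_E */4 -> active={job_A:*/9, job_E:*/4}
Op 12: register job_E */10 -> active={job_A:*/9, job_E:*/10}
  job_A: interval 9, next fire after T=209 is 216
  job_E: interval 10, next fire after T=209 is 210
Earliest = 210, winner (lex tiebreak) = job_E

Answer: job_E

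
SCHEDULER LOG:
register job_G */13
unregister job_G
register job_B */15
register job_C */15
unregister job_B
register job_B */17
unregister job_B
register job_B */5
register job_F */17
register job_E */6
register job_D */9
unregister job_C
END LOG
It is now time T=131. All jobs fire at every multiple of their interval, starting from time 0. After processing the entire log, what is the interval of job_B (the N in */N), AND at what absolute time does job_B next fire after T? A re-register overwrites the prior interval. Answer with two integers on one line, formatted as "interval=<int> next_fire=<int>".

Op 1: register job_G */13 -> active={job_G:*/13}
Op 2: unregister job_G -> active={}
Op 3: register job_B */15 -> active={job_B:*/15}
Op 4: register job_C */15 -> active={job_B:*/15, job_C:*/15}
Op 5: unregister job_B -> active={job_C:*/15}
Op 6: register job_B */17 -> active={job_B:*/17, job_C:*/15}
Op 7: unregister job_B -> active={job_C:*/15}
Op 8: register job_B */5 -> active={job_B:*/5, job_C:*/15}
Op 9: register job_F */17 -> active={job_B:*/5, job_C:*/15, job_F:*/17}
Op 10: register job_E */6 -> active={job_B:*/5, job_C:*/15, job_E:*/6, job_F:*/17}
Op 11: register job_D */9 -> active={job_B:*/5, job_C:*/15, job_D:*/9, job_E:*/6, job_F:*/17}
Op 12: unregister job_C -> active={job_B:*/5, job_D:*/9, job_E:*/6, job_F:*/17}
Final interval of job_B = 5
Next fire of job_B after T=131: (131//5+1)*5 = 135

Answer: interval=5 next_fire=135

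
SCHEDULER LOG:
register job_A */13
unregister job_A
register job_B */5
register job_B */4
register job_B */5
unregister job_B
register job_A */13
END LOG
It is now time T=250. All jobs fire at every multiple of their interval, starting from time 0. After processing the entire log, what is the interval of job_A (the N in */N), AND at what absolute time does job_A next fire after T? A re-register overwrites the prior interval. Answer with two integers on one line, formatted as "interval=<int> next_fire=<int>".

Answer: interval=13 next_fire=260

Derivation:
Op 1: register job_A */13 -> active={job_A:*/13}
Op 2: unregister job_A -> active={}
Op 3: register job_B */5 -> active={job_B:*/5}
Op 4: register job_B */4 -> active={job_B:*/4}
Op 5: register job_B */5 -> active={job_B:*/5}
Op 6: unregister job_B -> active={}
Op 7: register job_A */13 -> active={job_A:*/13}
Final interval of job_A = 13
Next fire of job_A after T=250: (250//13+1)*13 = 260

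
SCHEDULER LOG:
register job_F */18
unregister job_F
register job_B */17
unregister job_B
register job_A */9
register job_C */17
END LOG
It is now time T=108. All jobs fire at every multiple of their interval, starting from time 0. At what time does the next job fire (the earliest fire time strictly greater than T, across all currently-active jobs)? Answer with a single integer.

Answer: 117

Derivation:
Op 1: register job_F */18 -> active={job_F:*/18}
Op 2: unregister job_F -> active={}
Op 3: register job_B */17 -> active={job_B:*/17}
Op 4: unregister job_B -> active={}
Op 5: register job_A */9 -> active={job_A:*/9}
Op 6: register job_C */17 -> active={job_A:*/9, job_C:*/17}
  job_A: interval 9, next fire after T=108 is 117
  job_C: interval 17, next fire after T=108 is 119
Earliest fire time = 117 (job job_A)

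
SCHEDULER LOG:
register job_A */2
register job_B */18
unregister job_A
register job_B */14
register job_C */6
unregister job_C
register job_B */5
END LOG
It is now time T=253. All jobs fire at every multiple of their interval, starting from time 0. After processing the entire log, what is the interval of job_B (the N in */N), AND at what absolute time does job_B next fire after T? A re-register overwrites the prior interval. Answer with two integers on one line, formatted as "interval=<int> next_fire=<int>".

Op 1: register job_A */2 -> active={job_A:*/2}
Op 2: register job_B */18 -> active={job_A:*/2, job_B:*/18}
Op 3: unregister job_A -> active={job_B:*/18}
Op 4: register job_B */14 -> active={job_B:*/14}
Op 5: register job_C */6 -> active={job_B:*/14, job_C:*/6}
Op 6: unregister job_C -> active={job_B:*/14}
Op 7: register job_B */5 -> active={job_B:*/5}
Final interval of job_B = 5
Next fire of job_B after T=253: (253//5+1)*5 = 255

Answer: interval=5 next_fire=255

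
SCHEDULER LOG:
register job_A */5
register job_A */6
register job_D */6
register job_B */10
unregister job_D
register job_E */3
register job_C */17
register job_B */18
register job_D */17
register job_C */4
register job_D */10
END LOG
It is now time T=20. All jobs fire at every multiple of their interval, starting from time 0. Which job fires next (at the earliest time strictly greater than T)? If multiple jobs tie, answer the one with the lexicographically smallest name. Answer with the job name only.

Answer: job_E

Derivation:
Op 1: register job_A */5 -> active={job_A:*/5}
Op 2: register job_A */6 -> active={job_A:*/6}
Op 3: register job_D */6 -> active={job_A:*/6, job_D:*/6}
Op 4: register job_B */10 -> active={job_A:*/6, job_B:*/10, job_D:*/6}
Op 5: unregister job_D -> active={job_A:*/6, job_B:*/10}
Op 6: register job_E */3 -> active={job_A:*/6, job_B:*/10, job_E:*/3}
Op 7: register job_C */17 -> active={job_A:*/6, job_B:*/10, job_C:*/17, job_E:*/3}
Op 8: register job_B */18 -> active={job_A:*/6, job_B:*/18, job_C:*/17, job_E:*/3}
Op 9: register job_D */17 -> active={job_A:*/6, job_B:*/18, job_C:*/17, job_D:*/17, job_E:*/3}
Op 10: register job_C */4 -> active={job_A:*/6, job_B:*/18, job_C:*/4, job_D:*/17, job_E:*/3}
Op 11: register job_D */10 -> active={job_A:*/6, job_B:*/18, job_C:*/4, job_D:*/10, job_E:*/3}
  job_A: interval 6, next fire after T=20 is 24
  job_B: interval 18, next fire after T=20 is 36
  job_C: interval 4, next fire after T=20 is 24
  job_D: interval 10, next fire after T=20 is 30
  job_E: interval 3, next fire after T=20 is 21
Earliest = 21, winner (lex tiebreak) = job_E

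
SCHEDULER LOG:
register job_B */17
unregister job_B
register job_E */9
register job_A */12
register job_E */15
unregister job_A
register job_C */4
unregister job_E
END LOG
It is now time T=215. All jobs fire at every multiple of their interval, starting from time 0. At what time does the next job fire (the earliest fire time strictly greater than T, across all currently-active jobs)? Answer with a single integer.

Op 1: register job_B */17 -> active={job_B:*/17}
Op 2: unregister job_B -> active={}
Op 3: register job_E */9 -> active={job_E:*/9}
Op 4: register job_A */12 -> active={job_A:*/12, job_E:*/9}
Op 5: register job_E */15 -> active={job_A:*/12, job_E:*/15}
Op 6: unregister job_A -> active={job_E:*/15}
Op 7: register job_C */4 -> active={job_C:*/4, job_E:*/15}
Op 8: unregister job_E -> active={job_C:*/4}
  job_C: interval 4, next fire after T=215 is 216
Earliest fire time = 216 (job job_C)

Answer: 216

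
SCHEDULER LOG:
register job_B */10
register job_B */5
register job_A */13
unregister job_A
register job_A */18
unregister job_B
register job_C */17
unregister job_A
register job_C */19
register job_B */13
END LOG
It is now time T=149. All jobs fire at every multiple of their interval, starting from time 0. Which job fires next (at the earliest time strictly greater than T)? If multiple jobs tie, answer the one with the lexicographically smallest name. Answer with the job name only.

Op 1: register job_B */10 -> active={job_B:*/10}
Op 2: register job_B */5 -> active={job_B:*/5}
Op 3: register job_A */13 -> active={job_A:*/13, job_B:*/5}
Op 4: unregister job_A -> active={job_B:*/5}
Op 5: register job_A */18 -> active={job_A:*/18, job_B:*/5}
Op 6: unregister job_B -> active={job_A:*/18}
Op 7: register job_C */17 -> active={job_A:*/18, job_C:*/17}
Op 8: unregister job_A -> active={job_C:*/17}
Op 9: register job_C */19 -> active={job_C:*/19}
Op 10: register job_B */13 -> active={job_B:*/13, job_C:*/19}
  job_B: interval 13, next fire after T=149 is 156
  job_C: interval 19, next fire after T=149 is 152
Earliest = 152, winner (lex tiebreak) = job_C

Answer: job_C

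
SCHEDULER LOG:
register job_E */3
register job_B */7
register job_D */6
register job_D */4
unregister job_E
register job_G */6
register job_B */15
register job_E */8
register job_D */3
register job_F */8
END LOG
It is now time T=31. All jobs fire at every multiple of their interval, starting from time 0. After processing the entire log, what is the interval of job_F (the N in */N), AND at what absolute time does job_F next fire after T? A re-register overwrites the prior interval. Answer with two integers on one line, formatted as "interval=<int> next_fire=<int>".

Op 1: register job_E */3 -> active={job_E:*/3}
Op 2: register job_B */7 -> active={job_B:*/7, job_E:*/3}
Op 3: register job_D */6 -> active={job_B:*/7, job_D:*/6, job_E:*/3}
Op 4: register job_D */4 -> active={job_B:*/7, job_D:*/4, job_E:*/3}
Op 5: unregister job_E -> active={job_B:*/7, job_D:*/4}
Op 6: register job_G */6 -> active={job_B:*/7, job_D:*/4, job_G:*/6}
Op 7: register job_B */15 -> active={job_B:*/15, job_D:*/4, job_G:*/6}
Op 8: register job_E */8 -> active={job_B:*/15, job_D:*/4, job_E:*/8, job_G:*/6}
Op 9: register job_D */3 -> active={job_B:*/15, job_D:*/3, job_E:*/8, job_G:*/6}
Op 10: register job_F */8 -> active={job_B:*/15, job_D:*/3, job_E:*/8, job_F:*/8, job_G:*/6}
Final interval of job_F = 8
Next fire of job_F after T=31: (31//8+1)*8 = 32

Answer: interval=8 next_fire=32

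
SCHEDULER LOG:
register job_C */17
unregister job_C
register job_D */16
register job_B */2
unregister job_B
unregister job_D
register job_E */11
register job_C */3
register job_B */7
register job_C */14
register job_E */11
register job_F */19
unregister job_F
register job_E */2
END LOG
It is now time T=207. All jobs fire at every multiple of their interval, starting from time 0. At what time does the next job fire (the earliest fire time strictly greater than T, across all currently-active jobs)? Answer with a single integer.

Op 1: register job_C */17 -> active={job_C:*/17}
Op 2: unregister job_C -> active={}
Op 3: register job_D */16 -> active={job_D:*/16}
Op 4: register job_B */2 -> active={job_B:*/2, job_D:*/16}
Op 5: unregister job_B -> active={job_D:*/16}
Op 6: unregister job_D -> active={}
Op 7: register job_E */11 -> active={job_E:*/11}
Op 8: register job_C */3 -> active={job_C:*/3, job_E:*/11}
Op 9: register job_B */7 -> active={job_B:*/7, job_C:*/3, job_E:*/11}
Op 10: register job_C */14 -> active={job_B:*/7, job_C:*/14, job_E:*/11}
Op 11: register job_E */11 -> active={job_B:*/7, job_C:*/14, job_E:*/11}
Op 12: register job_F */19 -> active={job_B:*/7, job_C:*/14, job_E:*/11, job_F:*/19}
Op 13: unregister job_F -> active={job_B:*/7, job_C:*/14, job_E:*/11}
Op 14: register job_E */2 -> active={job_B:*/7, job_C:*/14, job_E:*/2}
  job_B: interval 7, next fire after T=207 is 210
  job_C: interval 14, next fire after T=207 is 210
  job_E: interval 2, next fire after T=207 is 208
Earliest fire time = 208 (job job_E)

Answer: 208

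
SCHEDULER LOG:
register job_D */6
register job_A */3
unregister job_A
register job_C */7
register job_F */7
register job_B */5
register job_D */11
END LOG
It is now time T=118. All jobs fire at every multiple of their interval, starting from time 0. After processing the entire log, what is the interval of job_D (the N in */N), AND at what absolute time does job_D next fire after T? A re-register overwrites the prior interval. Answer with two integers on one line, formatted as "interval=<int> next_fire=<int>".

Answer: interval=11 next_fire=121

Derivation:
Op 1: register job_D */6 -> active={job_D:*/6}
Op 2: register job_A */3 -> active={job_A:*/3, job_D:*/6}
Op 3: unregister job_A -> active={job_D:*/6}
Op 4: register job_C */7 -> active={job_C:*/7, job_D:*/6}
Op 5: register job_F */7 -> active={job_C:*/7, job_D:*/6, job_F:*/7}
Op 6: register job_B */5 -> active={job_B:*/5, job_C:*/7, job_D:*/6, job_F:*/7}
Op 7: register job_D */11 -> active={job_B:*/5, job_C:*/7, job_D:*/11, job_F:*/7}
Final interval of job_D = 11
Next fire of job_D after T=118: (118//11+1)*11 = 121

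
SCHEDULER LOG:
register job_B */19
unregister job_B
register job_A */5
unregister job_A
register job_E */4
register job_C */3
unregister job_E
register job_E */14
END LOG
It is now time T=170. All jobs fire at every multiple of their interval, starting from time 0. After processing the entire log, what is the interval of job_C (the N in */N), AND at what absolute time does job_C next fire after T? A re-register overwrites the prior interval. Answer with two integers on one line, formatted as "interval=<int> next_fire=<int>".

Answer: interval=3 next_fire=171

Derivation:
Op 1: register job_B */19 -> active={job_B:*/19}
Op 2: unregister job_B -> active={}
Op 3: register job_A */5 -> active={job_A:*/5}
Op 4: unregister job_A -> active={}
Op 5: register job_E */4 -> active={job_E:*/4}
Op 6: register job_C */3 -> active={job_C:*/3, job_E:*/4}
Op 7: unregister job_E -> active={job_C:*/3}
Op 8: register job_E */14 -> active={job_C:*/3, job_E:*/14}
Final interval of job_C = 3
Next fire of job_C after T=170: (170//3+1)*3 = 171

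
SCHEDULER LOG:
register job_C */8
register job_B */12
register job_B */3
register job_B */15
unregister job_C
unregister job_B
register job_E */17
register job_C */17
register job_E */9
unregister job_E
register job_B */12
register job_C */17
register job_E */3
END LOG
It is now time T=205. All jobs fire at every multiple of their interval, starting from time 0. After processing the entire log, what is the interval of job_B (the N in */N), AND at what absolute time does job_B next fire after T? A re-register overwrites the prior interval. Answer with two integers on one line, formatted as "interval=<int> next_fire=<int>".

Op 1: register job_C */8 -> active={job_C:*/8}
Op 2: register job_B */12 -> active={job_B:*/12, job_C:*/8}
Op 3: register job_B */3 -> active={job_B:*/3, job_C:*/8}
Op 4: register job_B */15 -> active={job_B:*/15, job_C:*/8}
Op 5: unregister job_C -> active={job_B:*/15}
Op 6: unregister job_B -> active={}
Op 7: register job_E */17 -> active={job_E:*/17}
Op 8: register job_C */17 -> active={job_C:*/17, job_E:*/17}
Op 9: register job_E */9 -> active={job_C:*/17, job_E:*/9}
Op 10: unregister job_E -> active={job_C:*/17}
Op 11: register job_B */12 -> active={job_B:*/12, job_C:*/17}
Op 12: register job_C */17 -> active={job_B:*/12, job_C:*/17}
Op 13: register job_E */3 -> active={job_B:*/12, job_C:*/17, job_E:*/3}
Final interval of job_B = 12
Next fire of job_B after T=205: (205//12+1)*12 = 216

Answer: interval=12 next_fire=216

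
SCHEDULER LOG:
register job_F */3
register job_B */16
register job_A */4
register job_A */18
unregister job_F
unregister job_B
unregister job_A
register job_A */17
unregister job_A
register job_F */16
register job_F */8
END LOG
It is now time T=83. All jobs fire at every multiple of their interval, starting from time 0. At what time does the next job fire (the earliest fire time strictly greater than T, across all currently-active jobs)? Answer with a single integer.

Op 1: register job_F */3 -> active={job_F:*/3}
Op 2: register job_B */16 -> active={job_B:*/16, job_F:*/3}
Op 3: register job_A */4 -> active={job_A:*/4, job_B:*/16, job_F:*/3}
Op 4: register job_A */18 -> active={job_A:*/18, job_B:*/16, job_F:*/3}
Op 5: unregister job_F -> active={job_A:*/18, job_B:*/16}
Op 6: unregister job_B -> active={job_A:*/18}
Op 7: unregister job_A -> active={}
Op 8: register job_A */17 -> active={job_A:*/17}
Op 9: unregister job_A -> active={}
Op 10: register job_F */16 -> active={job_F:*/16}
Op 11: register job_F */8 -> active={job_F:*/8}
  job_F: interval 8, next fire after T=83 is 88
Earliest fire time = 88 (job job_F)

Answer: 88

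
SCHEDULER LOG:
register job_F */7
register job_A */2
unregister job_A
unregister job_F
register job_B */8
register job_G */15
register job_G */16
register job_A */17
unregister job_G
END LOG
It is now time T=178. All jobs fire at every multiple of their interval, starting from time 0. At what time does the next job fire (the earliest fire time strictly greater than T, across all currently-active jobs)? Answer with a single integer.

Op 1: register job_F */7 -> active={job_F:*/7}
Op 2: register job_A */2 -> active={job_A:*/2, job_F:*/7}
Op 3: unregister job_A -> active={job_F:*/7}
Op 4: unregister job_F -> active={}
Op 5: register job_B */8 -> active={job_B:*/8}
Op 6: register job_G */15 -> active={job_B:*/8, job_G:*/15}
Op 7: register job_G */16 -> active={job_B:*/8, job_G:*/16}
Op 8: register job_A */17 -> active={job_A:*/17, job_B:*/8, job_G:*/16}
Op 9: unregister job_G -> active={job_A:*/17, job_B:*/8}
  job_A: interval 17, next fire after T=178 is 187
  job_B: interval 8, next fire after T=178 is 184
Earliest fire time = 184 (job job_B)

Answer: 184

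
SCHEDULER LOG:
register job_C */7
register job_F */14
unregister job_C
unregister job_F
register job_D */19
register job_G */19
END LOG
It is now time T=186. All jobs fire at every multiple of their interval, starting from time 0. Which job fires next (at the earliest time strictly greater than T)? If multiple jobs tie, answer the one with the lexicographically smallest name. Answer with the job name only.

Op 1: register job_C */7 -> active={job_C:*/7}
Op 2: register job_F */14 -> active={job_C:*/7, job_F:*/14}
Op 3: unregister job_C -> active={job_F:*/14}
Op 4: unregister job_F -> active={}
Op 5: register job_D */19 -> active={job_D:*/19}
Op 6: register job_G */19 -> active={job_D:*/19, job_G:*/19}
  job_D: interval 19, next fire after T=186 is 190
  job_G: interval 19, next fire after T=186 is 190
Earliest = 190, winner (lex tiebreak) = job_D

Answer: job_D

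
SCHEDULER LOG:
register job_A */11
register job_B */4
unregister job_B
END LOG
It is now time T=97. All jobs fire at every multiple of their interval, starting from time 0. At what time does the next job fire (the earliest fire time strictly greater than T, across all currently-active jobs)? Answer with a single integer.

Answer: 99

Derivation:
Op 1: register job_A */11 -> active={job_A:*/11}
Op 2: register job_B */4 -> active={job_A:*/11, job_B:*/4}
Op 3: unregister job_B -> active={job_A:*/11}
  job_A: interval 11, next fire after T=97 is 99
Earliest fire time = 99 (job job_A)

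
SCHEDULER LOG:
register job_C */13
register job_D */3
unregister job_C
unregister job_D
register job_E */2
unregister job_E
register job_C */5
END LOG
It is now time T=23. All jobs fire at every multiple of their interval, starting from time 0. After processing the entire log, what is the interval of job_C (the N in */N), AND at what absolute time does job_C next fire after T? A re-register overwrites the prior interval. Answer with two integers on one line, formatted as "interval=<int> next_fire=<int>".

Answer: interval=5 next_fire=25

Derivation:
Op 1: register job_C */13 -> active={job_C:*/13}
Op 2: register job_D */3 -> active={job_C:*/13, job_D:*/3}
Op 3: unregister job_C -> active={job_D:*/3}
Op 4: unregister job_D -> active={}
Op 5: register job_E */2 -> active={job_E:*/2}
Op 6: unregister job_E -> active={}
Op 7: register job_C */5 -> active={job_C:*/5}
Final interval of job_C = 5
Next fire of job_C after T=23: (23//5+1)*5 = 25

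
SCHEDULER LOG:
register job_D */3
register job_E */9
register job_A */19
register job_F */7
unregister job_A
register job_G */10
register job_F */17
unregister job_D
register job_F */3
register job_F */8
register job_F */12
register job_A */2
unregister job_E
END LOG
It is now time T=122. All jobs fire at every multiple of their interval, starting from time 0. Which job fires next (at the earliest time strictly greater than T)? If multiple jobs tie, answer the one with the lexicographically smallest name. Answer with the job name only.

Answer: job_A

Derivation:
Op 1: register job_D */3 -> active={job_D:*/3}
Op 2: register job_E */9 -> active={job_D:*/3, job_E:*/9}
Op 3: register job_A */19 -> active={job_A:*/19, job_D:*/3, job_E:*/9}
Op 4: register job_F */7 -> active={job_A:*/19, job_D:*/3, job_E:*/9, job_F:*/7}
Op 5: unregister job_A -> active={job_D:*/3, job_E:*/9, job_F:*/7}
Op 6: register job_G */10 -> active={job_D:*/3, job_E:*/9, job_F:*/7, job_G:*/10}
Op 7: register job_F */17 -> active={job_D:*/3, job_E:*/9, job_F:*/17, job_G:*/10}
Op 8: unregister job_D -> active={job_E:*/9, job_F:*/17, job_G:*/10}
Op 9: register job_F */3 -> active={job_E:*/9, job_F:*/3, job_G:*/10}
Op 10: register job_F */8 -> active={job_E:*/9, job_F:*/8, job_G:*/10}
Op 11: register job_F */12 -> active={job_E:*/9, job_F:*/12, job_G:*/10}
Op 12: register job_A */2 -> active={job_A:*/2, job_E:*/9, job_F:*/12, job_G:*/10}
Op 13: unregister job_E -> active={job_A:*/2, job_F:*/12, job_G:*/10}
  job_A: interval 2, next fire after T=122 is 124
  job_F: interval 12, next fire after T=122 is 132
  job_G: interval 10, next fire after T=122 is 130
Earliest = 124, winner (lex tiebreak) = job_A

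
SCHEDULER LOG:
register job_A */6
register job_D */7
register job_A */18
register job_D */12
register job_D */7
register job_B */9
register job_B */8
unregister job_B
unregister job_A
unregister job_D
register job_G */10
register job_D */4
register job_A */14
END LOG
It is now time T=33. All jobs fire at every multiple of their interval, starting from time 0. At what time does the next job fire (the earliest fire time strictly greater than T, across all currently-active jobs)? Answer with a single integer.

Op 1: register job_A */6 -> active={job_A:*/6}
Op 2: register job_D */7 -> active={job_A:*/6, job_D:*/7}
Op 3: register job_A */18 -> active={job_A:*/18, job_D:*/7}
Op 4: register job_D */12 -> active={job_A:*/18, job_D:*/12}
Op 5: register job_D */7 -> active={job_A:*/18, job_D:*/7}
Op 6: register job_B */9 -> active={job_A:*/18, job_B:*/9, job_D:*/7}
Op 7: register job_B */8 -> active={job_A:*/18, job_B:*/8, job_D:*/7}
Op 8: unregister job_B -> active={job_A:*/18, job_D:*/7}
Op 9: unregister job_A -> active={job_D:*/7}
Op 10: unregister job_D -> active={}
Op 11: register job_G */10 -> active={job_G:*/10}
Op 12: register job_D */4 -> active={job_D:*/4, job_G:*/10}
Op 13: register job_A */14 -> active={job_A:*/14, job_D:*/4, job_G:*/10}
  job_A: interval 14, next fire after T=33 is 42
  job_D: interval 4, next fire after T=33 is 36
  job_G: interval 10, next fire after T=33 is 40
Earliest fire time = 36 (job job_D)

Answer: 36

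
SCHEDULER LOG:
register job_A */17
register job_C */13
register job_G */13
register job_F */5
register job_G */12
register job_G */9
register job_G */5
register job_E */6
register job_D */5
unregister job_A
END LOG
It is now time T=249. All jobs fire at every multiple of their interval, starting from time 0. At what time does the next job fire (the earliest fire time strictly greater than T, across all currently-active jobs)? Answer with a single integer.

Answer: 250

Derivation:
Op 1: register job_A */17 -> active={job_A:*/17}
Op 2: register job_C */13 -> active={job_A:*/17, job_C:*/13}
Op 3: register job_G */13 -> active={job_A:*/17, job_C:*/13, job_G:*/13}
Op 4: register job_F */5 -> active={job_A:*/17, job_C:*/13, job_F:*/5, job_G:*/13}
Op 5: register job_G */12 -> active={job_A:*/17, job_C:*/13, job_F:*/5, job_G:*/12}
Op 6: register job_G */9 -> active={job_A:*/17, job_C:*/13, job_F:*/5, job_G:*/9}
Op 7: register job_G */5 -> active={job_A:*/17, job_C:*/13, job_F:*/5, job_G:*/5}
Op 8: register job_E */6 -> active={job_A:*/17, job_C:*/13, job_E:*/6, job_F:*/5, job_G:*/5}
Op 9: register job_D */5 -> active={job_A:*/17, job_C:*/13, job_D:*/5, job_E:*/6, job_F:*/5, job_G:*/5}
Op 10: unregister job_A -> active={job_C:*/13, job_D:*/5, job_E:*/6, job_F:*/5, job_G:*/5}
  job_C: interval 13, next fire after T=249 is 260
  job_D: interval 5, next fire after T=249 is 250
  job_E: interval 6, next fire after T=249 is 252
  job_F: interval 5, next fire after T=249 is 250
  job_G: interval 5, next fire after T=249 is 250
Earliest fire time = 250 (job job_D)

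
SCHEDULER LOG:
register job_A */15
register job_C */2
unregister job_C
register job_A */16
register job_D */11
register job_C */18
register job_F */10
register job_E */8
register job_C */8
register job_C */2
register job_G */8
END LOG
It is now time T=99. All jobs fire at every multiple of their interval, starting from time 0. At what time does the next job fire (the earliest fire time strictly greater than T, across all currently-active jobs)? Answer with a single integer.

Op 1: register job_A */15 -> active={job_A:*/15}
Op 2: register job_C */2 -> active={job_A:*/15, job_C:*/2}
Op 3: unregister job_C -> active={job_A:*/15}
Op 4: register job_A */16 -> active={job_A:*/16}
Op 5: register job_D */11 -> active={job_A:*/16, job_D:*/11}
Op 6: register job_C */18 -> active={job_A:*/16, job_C:*/18, job_D:*/11}
Op 7: register job_F */10 -> active={job_A:*/16, job_C:*/18, job_D:*/11, job_F:*/10}
Op 8: register job_E */8 -> active={job_A:*/16, job_C:*/18, job_D:*/11, job_E:*/8, job_F:*/10}
Op 9: register job_C */8 -> active={job_A:*/16, job_C:*/8, job_D:*/11, job_E:*/8, job_F:*/10}
Op 10: register job_C */2 -> active={job_A:*/16, job_C:*/2, job_D:*/11, job_E:*/8, job_F:*/10}
Op 11: register job_G */8 -> active={job_A:*/16, job_C:*/2, job_D:*/11, job_E:*/8, job_F:*/10, job_G:*/8}
  job_A: interval 16, next fire after T=99 is 112
  job_C: interval 2, next fire after T=99 is 100
  job_D: interval 11, next fire after T=99 is 110
  job_E: interval 8, next fire after T=99 is 104
  job_F: interval 10, next fire after T=99 is 100
  job_G: interval 8, next fire after T=99 is 104
Earliest fire time = 100 (job job_C)

Answer: 100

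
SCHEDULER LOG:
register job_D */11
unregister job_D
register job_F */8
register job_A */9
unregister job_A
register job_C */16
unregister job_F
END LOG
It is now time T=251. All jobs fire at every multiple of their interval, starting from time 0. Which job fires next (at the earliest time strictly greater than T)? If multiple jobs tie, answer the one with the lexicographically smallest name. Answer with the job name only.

Answer: job_C

Derivation:
Op 1: register job_D */11 -> active={job_D:*/11}
Op 2: unregister job_D -> active={}
Op 3: register job_F */8 -> active={job_F:*/8}
Op 4: register job_A */9 -> active={job_A:*/9, job_F:*/8}
Op 5: unregister job_A -> active={job_F:*/8}
Op 6: register job_C */16 -> active={job_C:*/16, job_F:*/8}
Op 7: unregister job_F -> active={job_C:*/16}
  job_C: interval 16, next fire after T=251 is 256
Earliest = 256, winner (lex tiebreak) = job_C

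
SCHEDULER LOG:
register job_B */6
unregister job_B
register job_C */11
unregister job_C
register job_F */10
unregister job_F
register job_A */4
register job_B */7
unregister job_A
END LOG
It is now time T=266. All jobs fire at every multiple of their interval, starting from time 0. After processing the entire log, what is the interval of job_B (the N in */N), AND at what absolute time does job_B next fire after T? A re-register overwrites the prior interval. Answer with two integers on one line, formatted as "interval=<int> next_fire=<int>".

Answer: interval=7 next_fire=273

Derivation:
Op 1: register job_B */6 -> active={job_B:*/6}
Op 2: unregister job_B -> active={}
Op 3: register job_C */11 -> active={job_C:*/11}
Op 4: unregister job_C -> active={}
Op 5: register job_F */10 -> active={job_F:*/10}
Op 6: unregister job_F -> active={}
Op 7: register job_A */4 -> active={job_A:*/4}
Op 8: register job_B */7 -> active={job_A:*/4, job_B:*/7}
Op 9: unregister job_A -> active={job_B:*/7}
Final interval of job_B = 7
Next fire of job_B after T=266: (266//7+1)*7 = 273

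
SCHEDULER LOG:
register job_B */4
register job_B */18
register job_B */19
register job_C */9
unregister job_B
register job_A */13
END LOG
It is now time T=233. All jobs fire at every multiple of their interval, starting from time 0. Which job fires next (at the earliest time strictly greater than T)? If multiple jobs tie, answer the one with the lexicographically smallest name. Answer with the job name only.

Answer: job_A

Derivation:
Op 1: register job_B */4 -> active={job_B:*/4}
Op 2: register job_B */18 -> active={job_B:*/18}
Op 3: register job_B */19 -> active={job_B:*/19}
Op 4: register job_C */9 -> active={job_B:*/19, job_C:*/9}
Op 5: unregister job_B -> active={job_C:*/9}
Op 6: register job_A */13 -> active={job_A:*/13, job_C:*/9}
  job_A: interval 13, next fire after T=233 is 234
  job_C: interval 9, next fire after T=233 is 234
Earliest = 234, winner (lex tiebreak) = job_A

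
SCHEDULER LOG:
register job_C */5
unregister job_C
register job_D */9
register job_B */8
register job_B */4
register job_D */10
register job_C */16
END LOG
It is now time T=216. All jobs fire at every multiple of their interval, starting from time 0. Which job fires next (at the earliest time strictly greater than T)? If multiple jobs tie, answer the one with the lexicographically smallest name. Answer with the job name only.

Op 1: register job_C */5 -> active={job_C:*/5}
Op 2: unregister job_C -> active={}
Op 3: register job_D */9 -> active={job_D:*/9}
Op 4: register job_B */8 -> active={job_B:*/8, job_D:*/9}
Op 5: register job_B */4 -> active={job_B:*/4, job_D:*/9}
Op 6: register job_D */10 -> active={job_B:*/4, job_D:*/10}
Op 7: register job_C */16 -> active={job_B:*/4, job_C:*/16, job_D:*/10}
  job_B: interval 4, next fire after T=216 is 220
  job_C: interval 16, next fire after T=216 is 224
  job_D: interval 10, next fire after T=216 is 220
Earliest = 220, winner (lex tiebreak) = job_B

Answer: job_B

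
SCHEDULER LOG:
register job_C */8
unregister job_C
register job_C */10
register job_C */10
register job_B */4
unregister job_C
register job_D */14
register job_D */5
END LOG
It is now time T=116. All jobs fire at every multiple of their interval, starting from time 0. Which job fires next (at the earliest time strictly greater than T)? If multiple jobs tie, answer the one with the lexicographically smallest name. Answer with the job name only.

Answer: job_B

Derivation:
Op 1: register job_C */8 -> active={job_C:*/8}
Op 2: unregister job_C -> active={}
Op 3: register job_C */10 -> active={job_C:*/10}
Op 4: register job_C */10 -> active={job_C:*/10}
Op 5: register job_B */4 -> active={job_B:*/4, job_C:*/10}
Op 6: unregister job_C -> active={job_B:*/4}
Op 7: register job_D */14 -> active={job_B:*/4, job_D:*/14}
Op 8: register job_D */5 -> active={job_B:*/4, job_D:*/5}
  job_B: interval 4, next fire after T=116 is 120
  job_D: interval 5, next fire after T=116 is 120
Earliest = 120, winner (lex tiebreak) = job_B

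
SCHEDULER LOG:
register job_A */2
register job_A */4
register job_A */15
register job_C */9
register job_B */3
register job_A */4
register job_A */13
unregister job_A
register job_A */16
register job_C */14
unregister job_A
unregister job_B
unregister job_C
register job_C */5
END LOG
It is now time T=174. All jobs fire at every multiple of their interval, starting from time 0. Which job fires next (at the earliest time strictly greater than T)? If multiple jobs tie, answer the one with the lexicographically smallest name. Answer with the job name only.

Answer: job_C

Derivation:
Op 1: register job_A */2 -> active={job_A:*/2}
Op 2: register job_A */4 -> active={job_A:*/4}
Op 3: register job_A */15 -> active={job_A:*/15}
Op 4: register job_C */9 -> active={job_A:*/15, job_C:*/9}
Op 5: register job_B */3 -> active={job_A:*/15, job_B:*/3, job_C:*/9}
Op 6: register job_A */4 -> active={job_A:*/4, job_B:*/3, job_C:*/9}
Op 7: register job_A */13 -> active={job_A:*/13, job_B:*/3, job_C:*/9}
Op 8: unregister job_A -> active={job_B:*/3, job_C:*/9}
Op 9: register job_A */16 -> active={job_A:*/16, job_B:*/3, job_C:*/9}
Op 10: register job_C */14 -> active={job_A:*/16, job_B:*/3, job_C:*/14}
Op 11: unregister job_A -> active={job_B:*/3, job_C:*/14}
Op 12: unregister job_B -> active={job_C:*/14}
Op 13: unregister job_C -> active={}
Op 14: register job_C */5 -> active={job_C:*/5}
  job_C: interval 5, next fire after T=174 is 175
Earliest = 175, winner (lex tiebreak) = job_C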